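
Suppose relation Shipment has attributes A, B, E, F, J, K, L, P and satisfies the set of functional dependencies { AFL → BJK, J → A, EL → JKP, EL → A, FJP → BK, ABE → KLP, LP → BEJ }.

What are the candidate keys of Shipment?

{E, F, L}; {F, L, P}; {A, B, E, F}; {B, E, F, J}; {E, F, J, P}

Attribute F never appears on the right-hand side of any dependency, so F must belong to every candidate key.
{F}⁺ = {F}, which is not all of the schema, so we must add further attributes.
{E, F, L}⁺: EL→JKP adds J, K, P; EL→A adds A; FJP→BK adds B → {A, B, E, F, J, K, L, P}. Minimal: {F, L}⁺ = {F, L}; {E, L}⁺ = {A, B, E, J, K, L, P}; {E, F}⁺ = {E, F} — none reach the full schema.
{F, L, P}⁺: LP→BEJ adds B, E, J; J→A adds A; EL→JKP adds K → {A, B, E, F, J, K, L, P}. Minimal: {L, P}⁺ = {A, B, E, J, K, L, P}; {F, P}⁺ = {F, P}; {F, L}⁺ = {F, L} — none reach the full schema.
{A, B, E, F}⁺: ABE→KLP adds K, L, P; LP→BEJ adds J → {A, B, E, F, J, K, L, P}. Minimal: {B, E, F}⁺ = {B, E, F}; {A, E, F}⁺ = {A, E, F}; {A, B, F}⁺ = {A, B, F}; … — none reach the full schema.
{B, E, F, J}⁺: J→A adds A; ABE→KLP adds K, L, P → {A, B, E, F, J, K, L, P}. Minimal: {E, F, J}⁺ = {A, E, F, J}; {B, F, J}⁺ = {A, B, F, J}; {B, E, J}⁺ = {A, B, E, J, K, L, P}; … — none reach the full schema.
{E, F, J, P}⁺: J→A adds A; FJP→BK adds B, K; ABE→KLP adds L → {A, B, E, F, J, K, L, P}. Minimal: {F, J, P}⁺ = {A, B, F, J, K, P}; {E, J, P}⁺ = {A, E, J, P}; {E, F, P}⁺ = {E, F, P}; … — none reach the full schema.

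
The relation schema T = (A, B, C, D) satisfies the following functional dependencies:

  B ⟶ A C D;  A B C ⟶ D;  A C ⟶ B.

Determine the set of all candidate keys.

{B}⁺: B→ACD adds A, C, D → {A, B, C, D}.
{A, C}⁺: AC→B adds B; B→ACD adds D → {A, B, C, D}. Minimal: {C}⁺ = {C}; {A}⁺ = {A} — none reach the full schema.

{B}, {A, C}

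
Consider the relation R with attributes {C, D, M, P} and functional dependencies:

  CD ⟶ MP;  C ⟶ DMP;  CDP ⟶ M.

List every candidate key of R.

{C}

Attribute C never appears on the right-hand side of any dependency, so C must belong to every candidate key.
{C}⁺ = {C, D, M, P}, which is all of the schema, so {C} is the only candidate key.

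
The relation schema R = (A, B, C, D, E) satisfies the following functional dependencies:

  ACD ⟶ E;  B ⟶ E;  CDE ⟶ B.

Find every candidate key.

{A, C, D}

{A, C, D}⁺: ACD→E adds E; CDE→B adds B → {A, B, C, D, E}. Minimal: {C, D}⁺ = {C, D}; {A, D}⁺ = {A, D}; {A, C}⁺ = {A, C} — none reach the full schema.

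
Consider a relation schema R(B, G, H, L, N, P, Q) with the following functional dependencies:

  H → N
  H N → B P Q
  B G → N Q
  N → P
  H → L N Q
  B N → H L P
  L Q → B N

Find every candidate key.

Attribute G never appears on the right-hand side of any dependency, so G must belong to every candidate key.
{G}⁺ = {G}, which is not all of the schema, so we must add further attributes.
{B, G}⁺: BG→NQ adds N, Q; N→P adds P; BN→HLP adds H, L → {B, G, H, L, N, P, Q}. Minimal: {G}⁺ = {G}; {B}⁺ = {B} — none reach the full schema.
{G, H}⁺: H→N adds N; HN→BPQ adds B, P, Q; H→LNQ adds L → {B, G, H, L, N, P, Q}. Minimal: {H}⁺ = {B, H, L, N, P, Q}; {G}⁺ = {G} — none reach the full schema.
{G, L, Q}⁺: LQ→BN adds B, N; N→P adds P; BN→HLP adds H → {B, G, H, L, N, P, Q}. Minimal: {L, Q}⁺ = {B, H, L, N, P, Q}; {G, Q}⁺ = {G, Q}; {G, L}⁺ = {G, L} — none reach the full schema.

BG; GH; GLQ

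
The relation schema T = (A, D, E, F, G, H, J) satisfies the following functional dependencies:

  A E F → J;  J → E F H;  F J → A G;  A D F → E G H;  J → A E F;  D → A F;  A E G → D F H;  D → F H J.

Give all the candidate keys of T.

{D}⁺: D→AF adds A, F; D→FHJ adds H, J; J→EFH adds E; FJ→AG adds G → {A, D, E, F, G, H, J}.
{J}⁺: J→EFH adds E, F, H; FJ→AG adds A, G; AEG→DFH adds D → {A, D, E, F, G, H, J}.
{A, E, F}⁺: AEF→J adds J; J→EFH adds H; FJ→AG adds G; AEG→DFH adds D → {A, D, E, F, G, H, J}.
{A, E, G}⁺: AEG→DFH adds D, F, H; D→FHJ adds J → {A, D, E, F, G, H, J}.

{D}; {J}; {A, E, F}; {A, E, G}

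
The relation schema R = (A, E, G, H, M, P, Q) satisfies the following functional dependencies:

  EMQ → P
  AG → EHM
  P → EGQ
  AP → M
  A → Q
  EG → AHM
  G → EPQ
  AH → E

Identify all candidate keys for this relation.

{G}⁺: G→EPQ adds E, P, Q; EG→AHM adds A, H, M → {A, E, G, H, M, P, Q}.
{P}⁺: P→EGQ adds E, G, Q; EG→AHM adds A, H, M → {A, E, G, H, M, P, Q}.
{A, E, M}⁺: A→Q adds Q; EMQ→P adds P; P→EGQ adds G; EG→AHM adds H → {A, E, G, H, M, P, Q}. Minimal: {E, M}⁺ = {E, M}; {A, M}⁺ = {A, M, Q}; {A, E}⁺ = {A, E, Q} — none reach the full schema.
{A, H, M}⁺: A→Q adds Q; AH→E adds E; EMQ→P adds P; P→EGQ adds G → {A, E, G, H, M, P, Q}. Minimal: {H, M}⁺ = {H, M}; {A, M}⁺ = {A, M, Q}; {A, H}⁺ = {A, E, H, Q} — none reach the full schema.
{E, M, Q}⁺: EMQ→P adds P; P→EGQ adds G; EG→AHM adds A, H → {A, E, G, H, M, P, Q}. Minimal: {M, Q}⁺ = {M, Q}; {E, Q}⁺ = {E, Q}; {E, M}⁺ = {E, M} — none reach the full schema.
Any other superkey contains one of these as a subset, so there are no further candidate keys.

{G}, {P}, {A, E, M}, {A, H, M}, {E, M, Q}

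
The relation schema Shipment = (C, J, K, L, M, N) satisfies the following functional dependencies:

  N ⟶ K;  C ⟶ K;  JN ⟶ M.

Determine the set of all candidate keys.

Attributes C, J, L, N never appear on any right-hand side, so every candidate key must contain {C, J, L, N}.
{C, J, L, N}⁺ = {C, J, K, L, M, N}, which is all of the schema, so {C, J, L, N} is the only candidate key.

(C, J, L, N)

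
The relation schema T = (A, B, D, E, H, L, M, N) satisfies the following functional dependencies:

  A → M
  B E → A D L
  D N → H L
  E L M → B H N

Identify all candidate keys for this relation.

Attribute E never appears on the right-hand side of any dependency, so E must belong to every candidate key.
{E}⁺ = {E}, which is not all of the schema, so we must add further attributes.
{B, E}⁺: BE→ADL adds A, D, L; A→M adds M; ELM→BHN adds H, N → {A, B, D, E, H, L, M, N}. Minimal: {E}⁺ = {E}; {B}⁺ = {B} — none reach the full schema.
{A, E, L}⁺: A→M adds M; ELM→BHN adds B, H, N; BE→ADL adds D → {A, B, D, E, H, L, M, N}. Minimal: {E, L}⁺ = {E, L}; {A, L}⁺ = {A, L, M}; {A, E}⁺ = {A, E, M} — none reach the full schema.
{E, L, M}⁺: ELM→BHN adds B, H, N; BE→ADL adds A, D → {A, B, D, E, H, L, M, N}. Minimal: {L, M}⁺ = {L, M}; {E, M}⁺ = {E, M}; {E, L}⁺ = {E, L} — none reach the full schema.
{A, D, E, N}⁺: A→M adds M; DN→HL adds H, L; ELM→BHN adds B → {A, B, D, E, H, L, M, N}. Minimal: {D, E, N}⁺ = {D, E, H, L, N}; {A, E, N}⁺ = {A, E, M, N}; {A, D, N}⁺ = {A, D, H, L, M, N}; … — none reach the full schema.
{D, E, M, N}⁺: DN→HL adds H, L; ELM→BHN adds B; BE→ADL adds A → {A, B, D, E, H, L, M, N}. Minimal: {E, M, N}⁺ = {E, M, N}; {D, M, N}⁺ = {D, H, L, M, N}; {D, E, N}⁺ = {D, E, H, L, N}; … — none reach the full schema.

{B, E}, {A, E, L}, {E, L, M}, {A, D, E, N}, {D, E, M, N}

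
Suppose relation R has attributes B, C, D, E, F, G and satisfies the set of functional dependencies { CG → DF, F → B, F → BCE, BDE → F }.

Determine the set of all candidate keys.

Attribute G never appears on the right-hand side of any dependency, so G must belong to every candidate key.
{G}⁺ = {G}, which is not all of the schema, so we must add further attributes.
{C, G}⁺: CG→DF adds D, F; F→B adds B; F→BCE adds E → {B, C, D, E, F, G}. Minimal: {G}⁺ = {G}; {C}⁺ = {C} — none reach the full schema.
{F, G}⁺: F→B adds B; F→BCE adds C, E; CG→DF adds D → {B, C, D, E, F, G}. Minimal: {G}⁺ = {G}; {F}⁺ = {B, C, E, F} — none reach the full schema.
{B, D, E, G}⁺: BDE→F adds F; F→BCE adds C → {B, C, D, E, F, G}. Minimal: {D, E, G}⁺ = {D, E, G}; {B, E, G}⁺ = {B, E, G}; {B, D, G}⁺ = {B, D, G}; … — none reach the full schema.
Any other superkey contains one of these as a subset, so there are no further candidate keys.

CG, FG, BDEG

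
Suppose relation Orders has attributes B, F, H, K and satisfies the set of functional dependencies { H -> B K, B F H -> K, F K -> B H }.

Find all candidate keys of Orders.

(F, H), (F, K)

Attribute F never appears on the right-hand side of any dependency, so F must belong to every candidate key.
{F}⁺ = {F}, which is not all of the schema, so we must add further attributes.
{F, H}⁺: H→BK adds B, K → {B, F, H, K}. Minimal: {H}⁺ = {B, H, K}; {F}⁺ = {F} — none reach the full schema.
{F, K}⁺: FK→BH adds B, H → {B, F, H, K}. Minimal: {K}⁺ = {K}; {F}⁺ = {F} — none reach the full schema.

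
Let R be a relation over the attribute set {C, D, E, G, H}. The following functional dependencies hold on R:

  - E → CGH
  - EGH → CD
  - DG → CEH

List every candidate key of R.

{E}; {D, G}

{E}⁺: E→CGH adds C, G, H; EGH→CD adds D → {C, D, E, G, H}.
{D, G}⁺: DG→CEH adds C, E, H → {C, D, E, G, H}.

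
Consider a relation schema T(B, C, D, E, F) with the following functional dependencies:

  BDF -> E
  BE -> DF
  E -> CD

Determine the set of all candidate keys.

{B, E}⁺: BE→DF adds D, F; E→CD adds C → {B, C, D, E, F}. Minimal: {E}⁺ = {C, D, E}; {B}⁺ = {B} — none reach the full schema.
{B, D, F}⁺: BDF→E adds E; E→CD adds C → {B, C, D, E, F}. Minimal: {D, F}⁺ = {D, F}; {B, F}⁺ = {B, F}; {B, D}⁺ = {B, D} — none reach the full schema.

{B, E}, {B, D, F}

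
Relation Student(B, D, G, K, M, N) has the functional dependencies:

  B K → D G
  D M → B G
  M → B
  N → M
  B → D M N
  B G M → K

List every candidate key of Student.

{B}, {M}, {N}

{B}⁺: B→DMN adds D, M, N; DM→BG adds G; BGM→K adds K → {B, D, G, K, M, N}.
{M}⁺: M→B adds B; B→DMN adds D, N; DM→BG adds G; BGM→K adds K → {B, D, G, K, M, N}.
{N}⁺: N→M adds M; M→B adds B; B→DMN adds D; DM→BG adds G; BGM→K adds K → {B, D, G, K, M, N}.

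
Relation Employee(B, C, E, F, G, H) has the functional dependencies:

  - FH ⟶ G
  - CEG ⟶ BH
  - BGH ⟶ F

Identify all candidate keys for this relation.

{C, E, G}, {C, E, F, H}

Attributes C, E never appear on any right-hand side, so every candidate key must contain {C, E}.
{C, E}⁺ = {C, E}, which is not all of the schema, so we must add further attributes.
{C, E, G}⁺: CEG→BH adds B, H; BGH→F adds F → {B, C, E, F, G, H}.
{C, E, F, H}⁺: FH→G adds G; CEG→BH adds B → {B, C, E, F, G, H}.
Any other superkey contains one of these as a subset, so there are no further candidate keys.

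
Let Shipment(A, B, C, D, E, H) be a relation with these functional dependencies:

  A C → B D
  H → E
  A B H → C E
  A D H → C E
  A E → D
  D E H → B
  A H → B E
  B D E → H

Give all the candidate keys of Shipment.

Attribute A never appears on the right-hand side of any dependency, so A must belong to every candidate key.
{A}⁺ = {A}, which is not all of the schema, so we must add further attributes.
{A, H}⁺: H→E adds E; AE→D adds D; DEH→B adds B; ABH→CE adds C → {A, B, C, D, E, H}. Minimal: {H}⁺ = {E, H}; {A}⁺ = {A} — none reach the full schema.
{A, B, E}⁺: AE→D adds D; BDE→H adds H; ABH→CE adds C → {A, B, C, D, E, H}. Minimal: {B, E}⁺ = {B, E}; {A, E}⁺ = {A, D, E}; {A, B}⁺ = {A, B} — none reach the full schema.
{A, C, E}⁺: AC→BD adds B, D; BDE→H adds H → {A, B, C, D, E, H}. Minimal: {C, E}⁺ = {C, E}; {A, E}⁺ = {A, D, E}; {A, C}⁺ = {A, B, C, D} — none reach the full schema.
Any other superkey contains one of these as a subset, so there are no further candidate keys.

AH, ABE, ACE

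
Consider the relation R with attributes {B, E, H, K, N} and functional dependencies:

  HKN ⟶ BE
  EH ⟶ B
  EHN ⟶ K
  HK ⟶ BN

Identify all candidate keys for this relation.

{H, K}; {E, H, N}

{H, K}⁺: HK→BN adds B, N; HKN→BE adds E → {B, E, H, K, N}. Minimal: {K}⁺ = {K}; {H}⁺ = {H} — none reach the full schema.
{E, H, N}⁺: EH→B adds B; EHN→K adds K → {B, E, H, K, N}. Minimal: {H, N}⁺ = {H, N}; {E, N}⁺ = {E, N}; {E, H}⁺ = {B, E, H} — none reach the full schema.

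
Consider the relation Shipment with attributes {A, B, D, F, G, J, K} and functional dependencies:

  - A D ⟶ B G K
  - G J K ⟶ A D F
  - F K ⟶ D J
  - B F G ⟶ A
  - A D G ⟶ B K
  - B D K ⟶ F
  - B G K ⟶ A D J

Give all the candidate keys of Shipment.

(A, D); (A, F, K); (B, G, K); (F, G, K); (G, J, K); (B, D, F, G)

{A, D}⁺: AD→BGK adds B, G, K; BDK→F adds F; BGK→ADJ adds J → {A, B, D, F, G, J, K}.
{A, F, K}⁺: FK→DJ adds D, J; AD→BGK adds B, G → {A, B, D, F, G, J, K}.
{B, G, K}⁺: BGK→ADJ adds A, D, J; GJK→ADF adds F → {A, B, D, F, G, J, K}.
{F, G, K}⁺: FK→DJ adds D, J; GJK→ADF adds A; ADG→BK adds B → {A, B, D, F, G, J, K}.
{G, J, K}⁺: GJK→ADF adds A, D, F; ADG→BK adds B → {A, B, D, F, G, J, K}.
{B, D, F, G}⁺: BFG→A adds A; ADG→BK adds K; BGK→ADJ adds J → {A, B, D, F, G, J, K}.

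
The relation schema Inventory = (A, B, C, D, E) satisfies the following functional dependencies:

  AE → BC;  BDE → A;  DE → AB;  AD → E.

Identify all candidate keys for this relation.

{A, D}⁺: AD→E adds E; AE→BC adds B, C → {A, B, C, D, E}.
{D, E}⁺: DE→AB adds A, B; AE→BC adds C → {A, B, C, D, E}.

{A, D}, {D, E}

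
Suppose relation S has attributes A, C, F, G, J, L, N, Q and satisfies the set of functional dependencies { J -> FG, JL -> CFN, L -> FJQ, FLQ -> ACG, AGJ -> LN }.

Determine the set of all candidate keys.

{L}⁺: L→FJQ adds F, J, Q; FLQ→ACG adds A, C, G; AGJ→LN adds N → {A, C, F, G, J, L, N, Q}.
{A, J}⁺: J→FG adds F, G; AGJ→LN adds L, N; JL→CFN adds C; L→FJQ adds Q → {A, C, F, G, J, L, N, Q}. Minimal: {J}⁺ = {F, G, J}; {A}⁺ = {A} — none reach the full schema.
Any other superkey contains one of these as a subset, so there are no further candidate keys.

{L}, {A, J}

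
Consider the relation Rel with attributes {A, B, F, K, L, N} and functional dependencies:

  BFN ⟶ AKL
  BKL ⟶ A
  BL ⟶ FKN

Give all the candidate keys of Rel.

BL, BFN

Attribute B never appears on the right-hand side of any dependency, so B must belong to every candidate key.
{B}⁺ = {B}, which is not all of the schema, so we must add further attributes.
{B, L}⁺: BL→FKN adds F, K, N; BFN→AKL adds A → {A, B, F, K, L, N}.
{B, F, N}⁺: BFN→AKL adds A, K, L → {A, B, F, K, L, N}.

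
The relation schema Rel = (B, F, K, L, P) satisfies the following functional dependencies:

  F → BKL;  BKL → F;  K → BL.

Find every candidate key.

Attribute P never appears on the right-hand side of any dependency, so P must belong to every candidate key.
{P}⁺ = {P}, which is not all of the schema, so we must add further attributes.
{F, P}⁺: F→BKL adds B, K, L → {B, F, K, L, P}. Minimal: {P}⁺ = {P}; {F}⁺ = {B, F, K, L} — none reach the full schema.
{K, P}⁺: K→BL adds B, L; BKL→F adds F → {B, F, K, L, P}. Minimal: {P}⁺ = {P}; {K}⁺ = {B, F, K, L} — none reach the full schema.

{F, P}; {K, P}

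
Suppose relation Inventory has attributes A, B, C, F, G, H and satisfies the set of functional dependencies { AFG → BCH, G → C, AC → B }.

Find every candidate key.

AFG

Attributes A, F, G never appear on any right-hand side, so every candidate key must contain {A, F, G}.
{A, F, G}⁺ = {A, B, C, F, G, H}, which is all of the schema, so {A, F, G} is the only candidate key.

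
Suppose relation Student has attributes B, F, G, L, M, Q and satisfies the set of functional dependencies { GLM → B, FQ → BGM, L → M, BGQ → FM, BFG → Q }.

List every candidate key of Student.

Attribute L never appears on the right-hand side of any dependency, so L must belong to every candidate key.
{L}⁺ = {L, M}, which is not all of the schema, so we must add further attributes.
{F, G, L}⁺: L→M adds M; GLM→B adds B; BFG→Q adds Q → {B, F, G, L, M, Q}. Minimal: {G, L}⁺ = {B, G, L, M}; {F, L}⁺ = {F, L, M}; {F, G}⁺ = {F, G} — none reach the full schema.
{F, L, Q}⁺: FQ→BGM adds B, G, M → {B, F, G, L, M, Q}. Minimal: {L, Q}⁺ = {L, M, Q}; {F, Q}⁺ = {B, F, G, M, Q}; {F, L}⁺ = {F, L, M} — none reach the full schema.
{G, L, Q}⁺: L→M adds M; GLM→B adds B; BGQ→FM adds F → {B, F, G, L, M, Q}. Minimal: {L, Q}⁺ = {L, M, Q}; {G, Q}⁺ = {G, Q}; {G, L}⁺ = {B, G, L, M} — none reach the full schema.

(F, G, L); (F, L, Q); (G, L, Q)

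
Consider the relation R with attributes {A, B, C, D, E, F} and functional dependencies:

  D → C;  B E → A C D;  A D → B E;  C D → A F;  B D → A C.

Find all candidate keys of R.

{D}, {B, E}

{D}⁺: D→C adds C; CD→AF adds A, F; AD→BE adds B, E → {A, B, C, D, E, F}.
{B, E}⁺: BE→ACD adds A, C, D; CD→AF adds F → {A, B, C, D, E, F}. Minimal: {E}⁺ = {E}; {B}⁺ = {B} — none reach the full schema.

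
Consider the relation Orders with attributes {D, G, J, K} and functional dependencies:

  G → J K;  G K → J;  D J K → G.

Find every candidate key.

Attribute D never appears on the right-hand side of any dependency, so D must belong to every candidate key.
{D}⁺ = {D}, which is not all of the schema, so we must add further attributes.
{D, G}⁺: G→JK adds J, K → {D, G, J, K}.
{D, J, K}⁺: DJK→G adds G → {D, G, J, K}.
Any other superkey contains one of these as a subset, so there are no further candidate keys.

DG, DJK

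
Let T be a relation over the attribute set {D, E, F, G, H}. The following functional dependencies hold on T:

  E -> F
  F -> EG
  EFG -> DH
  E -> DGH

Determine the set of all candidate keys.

(E), (F)

{E}⁺: E→F adds F; F→EG adds G; EFG→DH adds D, H → {D, E, F, G, H}.
{F}⁺: F→EG adds E, G; EFG→DH adds D, H → {D, E, F, G, H}.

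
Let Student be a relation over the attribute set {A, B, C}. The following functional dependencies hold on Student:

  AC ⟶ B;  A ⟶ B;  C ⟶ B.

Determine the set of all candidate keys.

Attributes A, C never appear on any right-hand side, so every candidate key must contain {A, C}.
{A, C}⁺ = {A, B, C}, which is all of the schema, so {A, C} is the only candidate key.

AC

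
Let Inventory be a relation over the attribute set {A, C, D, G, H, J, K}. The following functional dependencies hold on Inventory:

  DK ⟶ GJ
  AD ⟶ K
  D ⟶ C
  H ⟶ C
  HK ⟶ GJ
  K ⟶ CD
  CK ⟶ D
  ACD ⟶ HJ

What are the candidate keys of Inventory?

Attribute A never appears on the right-hand side of any dependency, so A must belong to every candidate key.
{A}⁺ = {A}, which is not all of the schema, so we must add further attributes.
{A, D}⁺: AD→K adds K; D→C adds C; ACD→HJ adds H, J; DK→GJ adds G → {A, C, D, G, H, J, K}.
{A, K}⁺: K→CD adds C, D; ACD→HJ adds H, J; DK→GJ adds G → {A, C, D, G, H, J, K}.

AD; AK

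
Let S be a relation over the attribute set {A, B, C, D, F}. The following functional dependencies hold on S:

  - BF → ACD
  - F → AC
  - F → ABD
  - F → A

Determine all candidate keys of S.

{F}

Attribute F never appears on the right-hand side of any dependency, so F must belong to every candidate key.
{F}⁺ = {A, B, C, D, F}, which is all of the schema, so {F} is the only candidate key.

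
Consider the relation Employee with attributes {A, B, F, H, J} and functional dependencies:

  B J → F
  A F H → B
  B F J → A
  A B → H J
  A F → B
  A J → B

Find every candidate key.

{A, B}⁺: AB→HJ adds H, J; BJ→F adds F → {A, B, F, H, J}. Minimal: {B}⁺ = {B}; {A}⁺ = {A} — none reach the full schema.
{A, F}⁺: AF→B adds B; AB→HJ adds H, J → {A, B, F, H, J}. Minimal: {F}⁺ = {F}; {A}⁺ = {A} — none reach the full schema.
{A, J}⁺: AJ→B adds B; BJ→F adds F; AB→HJ adds H → {A, B, F, H, J}. Minimal: {J}⁺ = {J}; {A}⁺ = {A} — none reach the full schema.
{B, J}⁺: BJ→F adds F; BFJ→A adds A; AB→HJ adds H → {A, B, F, H, J}. Minimal: {J}⁺ = {J}; {B}⁺ = {B} — none reach the full schema.

{A, B}, {A, F}, {A, J}, {B, J}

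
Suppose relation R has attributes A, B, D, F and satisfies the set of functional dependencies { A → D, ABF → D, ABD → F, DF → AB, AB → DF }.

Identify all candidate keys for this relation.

(A, B); (A, F); (D, F)

{A, B}⁺: A→D adds D; ABD→F adds F → {A, B, D, F}.
{A, F}⁺: A→D adds D; DF→AB adds B → {A, B, D, F}.
{D, F}⁺: DF→AB adds A, B → {A, B, D, F}.
Any other superkey contains one of these as a subset, so there are no further candidate keys.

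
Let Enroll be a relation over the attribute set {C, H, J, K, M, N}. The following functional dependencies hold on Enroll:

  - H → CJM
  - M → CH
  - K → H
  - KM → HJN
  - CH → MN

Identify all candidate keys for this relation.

Attribute K never appears on the right-hand side of any dependency, so K must belong to every candidate key.
{K}⁺ = {C, H, J, K, M, N}, which is all of the schema, so {K} is the only candidate key.

{K}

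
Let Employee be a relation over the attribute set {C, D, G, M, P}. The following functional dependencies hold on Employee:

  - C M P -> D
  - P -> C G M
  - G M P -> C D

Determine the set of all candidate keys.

P

Attribute P never appears on the right-hand side of any dependency, so P must belong to every candidate key.
{P}⁺ = {C, D, G, M, P}, which is all of the schema, so {P} is the only candidate key.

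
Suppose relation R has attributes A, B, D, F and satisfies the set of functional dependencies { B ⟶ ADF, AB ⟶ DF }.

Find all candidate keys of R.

Attribute B never appears on the right-hand side of any dependency, so B must belong to every candidate key.
{B}⁺ = {A, B, D, F}, which is all of the schema, so {B} is the only candidate key.

B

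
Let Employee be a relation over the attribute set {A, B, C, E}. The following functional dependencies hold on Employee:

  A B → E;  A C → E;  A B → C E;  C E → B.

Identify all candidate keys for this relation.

{A, B}; {A, C}

Attribute A never appears on the right-hand side of any dependency, so A must belong to every candidate key.
{A}⁺ = {A}, which is not all of the schema, so we must add further attributes.
{A, B}⁺: AB→E adds E; AB→CE adds C → {A, B, C, E}. Minimal: {B}⁺ = {B}; {A}⁺ = {A} — none reach the full schema.
{A, C}⁺: AC→E adds E; CE→B adds B → {A, B, C, E}. Minimal: {C}⁺ = {C}; {A}⁺ = {A} — none reach the full schema.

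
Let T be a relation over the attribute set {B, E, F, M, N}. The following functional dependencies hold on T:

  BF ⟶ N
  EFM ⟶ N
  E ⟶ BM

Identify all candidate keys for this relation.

(E, F)

{E, F}⁺: E→BM adds B, M; BF→N adds N → {B, E, F, M, N}. Minimal: {F}⁺ = {F}; {E}⁺ = {B, E, M} — none reach the full schema.
No other minimal superkey exists.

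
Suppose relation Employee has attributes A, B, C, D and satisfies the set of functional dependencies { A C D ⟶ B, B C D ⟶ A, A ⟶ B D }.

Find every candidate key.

(A, C), (B, C, D)

Attribute C never appears on the right-hand side of any dependency, so C must belong to every candidate key.
{C}⁺ = {C}, which is not all of the schema, so we must add further attributes.
{A, C}⁺: A→BD adds B, D → {A, B, C, D}. Minimal: {C}⁺ = {C}; {A}⁺ = {A, B, D} — none reach the full schema.
{B, C, D}⁺: BCD→A adds A → {A, B, C, D}. Minimal: {C, D}⁺ = {C, D}; {B, D}⁺ = {B, D}; {B, C}⁺ = {B, C} — none reach the full schema.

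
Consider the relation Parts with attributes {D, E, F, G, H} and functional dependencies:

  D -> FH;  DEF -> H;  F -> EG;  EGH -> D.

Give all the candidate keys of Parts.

{D}⁺: D→FH adds F, H; F→EG adds E, G → {D, E, F, G, H}.
{F, H}⁺: F→EG adds E, G; EGH→D adds D → {D, E, F, G, H}. Minimal: {H}⁺ = {H}; {F}⁺ = {E, F, G} — none reach the full schema.
{E, G, H}⁺: EGH→D adds D; D→FH adds F → {D, E, F, G, H}. Minimal: {G, H}⁺ = {G, H}; {E, H}⁺ = {E, H}; {E, G}⁺ = {E, G} — none reach the full schema.

{D}, {F, H}, {E, G, H}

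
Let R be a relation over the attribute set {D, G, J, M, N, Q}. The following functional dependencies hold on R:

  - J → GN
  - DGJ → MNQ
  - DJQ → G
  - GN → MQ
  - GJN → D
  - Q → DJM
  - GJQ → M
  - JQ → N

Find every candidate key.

{J}⁺: J→GN adds G, N; GN→MQ adds M, Q; GJN→D adds D → {D, G, J, M, N, Q}.
{Q}⁺: Q→DJM adds D, J, M; JQ→N adds N; J→GN adds G → {D, G, J, M, N, Q}.
{G, N}⁺: GN→MQ adds M, Q; Q→DJM adds D, J → {D, G, J, M, N, Q}. Minimal: {N}⁺ = {N}; {G}⁺ = {G} — none reach the full schema.
Any other superkey contains one of these as a subset, so there are no further candidate keys.

(J); (Q); (G, N)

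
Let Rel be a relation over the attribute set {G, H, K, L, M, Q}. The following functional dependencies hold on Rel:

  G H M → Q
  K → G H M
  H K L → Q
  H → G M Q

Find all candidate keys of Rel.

Attributes K, L never appear on any right-hand side, so every candidate key must contain {K, L}.
{K, L}⁺ = {G, H, K, L, M, Q}, which is all of the schema, so {K, L} is the only candidate key.

KL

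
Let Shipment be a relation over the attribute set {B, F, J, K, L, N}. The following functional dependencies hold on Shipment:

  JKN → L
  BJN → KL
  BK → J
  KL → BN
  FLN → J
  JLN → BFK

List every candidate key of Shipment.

(K, L), (B, J, N), (B, K, N), (F, L, N), (J, K, N), (J, L, N)

{K, L}⁺: KL→BN adds B, N; BK→J adds J; JLN→BFK adds F → {B, F, J, K, L, N}.
{B, J, N}⁺: BJN→KL adds K, L; JLN→BFK adds F → {B, F, J, K, L, N}.
{B, K, N}⁺: BK→J adds J; JKN→L adds L; JLN→BFK adds F → {B, F, J, K, L, N}.
{F, L, N}⁺: FLN→J adds J; JLN→BFK adds B, K → {B, F, J, K, L, N}.
{J, K, N}⁺: JKN→L adds L; KL→BN adds B; JLN→BFK adds F → {B, F, J, K, L, N}.
{J, L, N}⁺: JLN→BFK adds B, F, K → {B, F, J, K, L, N}.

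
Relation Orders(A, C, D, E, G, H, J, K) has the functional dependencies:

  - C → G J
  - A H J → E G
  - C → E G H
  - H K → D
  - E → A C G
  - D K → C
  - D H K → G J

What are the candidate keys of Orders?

Attribute K never appears on the right-hand side of any dependency, so K must belong to every candidate key.
{K}⁺ = {K}, which is not all of the schema, so we must add further attributes.
{C, K}⁺: C→GJ adds G, J; C→EGH adds E, H; HK→D adds D; E→ACG adds A → {A, C, D, E, G, H, J, K}. Minimal: {K}⁺ = {K}; {C}⁺ = {A, C, E, G, H, J} — none reach the full schema.
{D, K}⁺: DK→C adds C; C→GJ adds G, J; C→EGH adds E, H; E→ACG adds A → {A, C, D, E, G, H, J, K}. Minimal: {K}⁺ = {K}; {D}⁺ = {D} — none reach the full schema.
{E, K}⁺: E→ACG adds A, C, G; C→GJ adds J; C→EGH adds H; HK→D adds D → {A, C, D, E, G, H, J, K}. Minimal: {K}⁺ = {K}; {E}⁺ = {A, C, E, G, H, J} — none reach the full schema.
{H, K}⁺: HK→D adds D; DK→C adds C; DHK→GJ adds G, J; C→EGH adds E; E→ACG adds A → {A, C, D, E, G, H, J, K}. Minimal: {K}⁺ = {K}; {H}⁺ = {H} — none reach the full schema.

{C, K}, {D, K}, {E, K}, {H, K}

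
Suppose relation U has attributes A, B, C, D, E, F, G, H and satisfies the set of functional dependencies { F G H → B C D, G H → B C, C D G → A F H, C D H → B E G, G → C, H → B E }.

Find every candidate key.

{D, G}; {C, D, H}; {F, G, H}

{D, G}⁺: G→C adds C; CDG→AFH adds A, F, H; CDH→BEG adds B, E → {A, B, C, D, E, F, G, H}. Minimal: {G}⁺ = {C, G}; {D}⁺ = {D} — none reach the full schema.
{C, D, H}⁺: CDH→BEG adds B, E, G; CDG→AFH adds A, F → {A, B, C, D, E, F, G, H}. Minimal: {D, H}⁺ = {B, D, E, H}; {C, H}⁺ = {B, C, E, H}; {C, D}⁺ = {C, D} — none reach the full schema.
{F, G, H}⁺: FGH→BCD adds B, C, D; CDG→AFH adds A; CDH→BEG adds E → {A, B, C, D, E, F, G, H}. Minimal: {G, H}⁺ = {B, C, E, G, H}; {F, H}⁺ = {B, E, F, H}; {F, G}⁺ = {C, F, G} — none reach the full schema.
Any other superkey contains one of these as a subset, so there are no further candidate keys.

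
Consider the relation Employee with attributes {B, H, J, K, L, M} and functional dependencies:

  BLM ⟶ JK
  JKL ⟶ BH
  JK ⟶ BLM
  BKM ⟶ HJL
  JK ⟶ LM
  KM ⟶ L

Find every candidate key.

{J, K}, {B, K, M}, {B, L, M}

{J, K}⁺: JK→BLM adds B, L, M; BKM→HJL adds H → {B, H, J, K, L, M}. Minimal: {K}⁺ = {K}; {J}⁺ = {J} — none reach the full schema.
{B, K, M}⁺: BKM→HJL adds H, J, L → {B, H, J, K, L, M}. Minimal: {K, M}⁺ = {K, L, M}; {B, M}⁺ = {B, M}; {B, K}⁺ = {B, K} — none reach the full schema.
{B, L, M}⁺: BLM→JK adds J, K; JKL→BH adds H → {B, H, J, K, L, M}. Minimal: {L, M}⁺ = {L, M}; {B, M}⁺ = {B, M}; {B, L}⁺ = {B, L} — none reach the full schema.
Any other superkey contains one of these as a subset, so there are no further candidate keys.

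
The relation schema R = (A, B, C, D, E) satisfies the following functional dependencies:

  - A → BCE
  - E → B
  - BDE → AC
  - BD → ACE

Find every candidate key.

(A, D), (B, D), (D, E)

Attribute D never appears on the right-hand side of any dependency, so D must belong to every candidate key.
{D}⁺ = {D}, which is not all of the schema, so we must add further attributes.
{A, D}⁺: A→BCE adds B, C, E → {A, B, C, D, E}.
{B, D}⁺: BD→ACE adds A, C, E → {A, B, C, D, E}.
{D, E}⁺: E→B adds B; BDE→AC adds A, C → {A, B, C, D, E}.
Any other superkey contains one of these as a subset, so there are no further candidate keys.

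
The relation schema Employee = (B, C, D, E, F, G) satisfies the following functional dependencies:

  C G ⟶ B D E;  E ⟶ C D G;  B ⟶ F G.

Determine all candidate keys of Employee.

{E}; {B, C}; {C, G}

{E}⁺: E→CDG adds C, D, G; CG→BDE adds B; B→FG adds F → {B, C, D, E, F, G}.
{B, C}⁺: B→FG adds F, G; CG→BDE adds D, E → {B, C, D, E, F, G}. Minimal: {C}⁺ = {C}; {B}⁺ = {B, F, G} — none reach the full schema.
{C, G}⁺: CG→BDE adds B, D, E; B→FG adds F → {B, C, D, E, F, G}. Minimal: {G}⁺ = {G}; {C}⁺ = {C} — none reach the full schema.
Any other superkey contains one of these as a subset, so there are no further candidate keys.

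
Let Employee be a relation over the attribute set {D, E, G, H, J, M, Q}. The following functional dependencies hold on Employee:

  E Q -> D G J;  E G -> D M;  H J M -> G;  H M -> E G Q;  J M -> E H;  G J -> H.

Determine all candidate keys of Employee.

{E, Q}⁺: EQ→DGJ adds D, G, J; EG→DM adds M; JM→EH adds H → {D, E, G, H, J, M, Q}. Minimal: {Q}⁺ = {Q}; {E}⁺ = {E} — none reach the full schema.
{H, M}⁺: HM→EGQ adds E, G, Q; EQ→DGJ adds D, J → {D, E, G, H, J, M, Q}. Minimal: {M}⁺ = {M}; {H}⁺ = {H} — none reach the full schema.
{J, M}⁺: JM→EH adds E, H; HJM→G adds G; HM→EGQ adds Q; EQ→DGJ adds D → {D, E, G, H, J, M, Q}. Minimal: {M}⁺ = {M}; {J}⁺ = {J} — none reach the full schema.
{E, G, H}⁺: EG→DM adds D, M; HM→EGQ adds Q; EQ→DGJ adds J → {D, E, G, H, J, M, Q}. Minimal: {G, H}⁺ = {G, H}; {E, H}⁺ = {E, H}; {E, G}⁺ = {D, E, G, M} — none reach the full schema.
{E, G, J}⁺: EG→DM adds D, M; JM→EH adds H; HM→EGQ adds Q → {D, E, G, H, J, M, Q}. Minimal: {G, J}⁺ = {G, H, J}; {E, J}⁺ = {E, J}; {E, G}⁺ = {D, E, G, M} — none reach the full schema.

{E, Q}, {H, M}, {J, M}, {E, G, H}, {E, G, J}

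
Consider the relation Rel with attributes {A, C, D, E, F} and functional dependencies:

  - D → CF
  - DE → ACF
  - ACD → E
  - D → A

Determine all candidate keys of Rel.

{D}

Attribute D never appears on the right-hand side of any dependency, so D must belong to every candidate key.
{D}⁺ = {A, C, D, E, F}, which is all of the schema, so {D} is the only candidate key.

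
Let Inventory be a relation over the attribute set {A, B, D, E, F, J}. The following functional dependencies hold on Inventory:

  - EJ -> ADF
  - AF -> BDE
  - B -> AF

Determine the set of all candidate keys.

{B, J}⁺: B→AF adds A, F; AF→BDE adds D, E → {A, B, D, E, F, J}.
{E, J}⁺: EJ→ADF adds A, D, F; AF→BDE adds B → {A, B, D, E, F, J}.
{A, F, J}⁺: AF→BDE adds B, D, E → {A, B, D, E, F, J}.

{B, J}, {E, J}, {A, F, J}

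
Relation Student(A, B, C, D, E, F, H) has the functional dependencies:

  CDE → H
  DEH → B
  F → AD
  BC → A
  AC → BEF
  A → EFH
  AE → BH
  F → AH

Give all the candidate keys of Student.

(A, C); (B, C); (C, F); (C, D, E)

Attribute C never appears on the right-hand side of any dependency, so C must belong to every candidate key.
{C}⁺ = {C}, which is not all of the schema, so we must add further attributes.
{A, C}⁺: AC→BEF adds B, E, F; A→EFH adds H; F→AD adds D → {A, B, C, D, E, F, H}. Minimal: {C}⁺ = {C}; {A}⁺ = {A, B, D, E, F, H} — none reach the full schema.
{B, C}⁺: BC→A adds A; AC→BEF adds E, F; A→EFH adds H; F→AD adds D → {A, B, C, D, E, F, H}. Minimal: {C}⁺ = {C}; {B}⁺ = {B} — none reach the full schema.
{C, F}⁺: F→AD adds A, D; AC→BEF adds B, E; A→EFH adds H → {A, B, C, D, E, F, H}. Minimal: {F}⁺ = {A, B, D, E, F, H}; {C}⁺ = {C} — none reach the full schema.
{C, D, E}⁺: CDE→H adds H; DEH→B adds B; BC→A adds A; AC→BEF adds F → {A, B, C, D, E, F, H}. Minimal: {D, E}⁺ = {D, E}; {C, E}⁺ = {C, E}; {C, D}⁺ = {C, D} — none reach the full schema.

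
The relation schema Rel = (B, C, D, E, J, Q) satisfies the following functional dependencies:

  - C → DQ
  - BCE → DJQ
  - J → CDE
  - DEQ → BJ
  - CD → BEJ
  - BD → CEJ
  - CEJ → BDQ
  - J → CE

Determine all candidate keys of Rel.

{C}; {J}; {B, D}; {D, E, Q}

{C}⁺: C→DQ adds D, Q; CD→BEJ adds B, E, J → {B, C, D, E, J, Q}.
{J}⁺: J→CDE adds C, D, E; CD→BEJ adds B; CEJ→BDQ adds Q → {B, C, D, E, J, Q}.
{B, D}⁺: BD→CEJ adds C, E, J; CEJ→BDQ adds Q → {B, C, D, E, J, Q}. Minimal: {D}⁺ = {D}; {B}⁺ = {B} — none reach the full schema.
{D, E, Q}⁺: DEQ→BJ adds B, J; BD→CEJ adds C → {B, C, D, E, J, Q}. Minimal: {E, Q}⁺ = {E, Q}; {D, Q}⁺ = {D, Q}; {D, E}⁺ = {D, E} — none reach the full schema.
Any other superkey contains one of these as a subset, so there are no further candidate keys.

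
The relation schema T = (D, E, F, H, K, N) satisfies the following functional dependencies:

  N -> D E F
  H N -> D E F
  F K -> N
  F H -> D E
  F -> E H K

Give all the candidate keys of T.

{F}⁺: F→EHK adds E, H, K; FK→N adds N; FH→DE adds D → {D, E, F, H, K, N}.
{N}⁺: N→DEF adds D, E, F; F→EHK adds H, K → {D, E, F, H, K, N}.

F, N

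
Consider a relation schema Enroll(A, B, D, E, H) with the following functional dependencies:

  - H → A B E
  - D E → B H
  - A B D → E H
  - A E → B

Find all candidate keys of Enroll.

{D, E}, {D, H}, {A, B, D}

Attribute D never appears on the right-hand side of any dependency, so D must belong to every candidate key.
{D}⁺ = {D}, which is not all of the schema, so we must add further attributes.
{D, E}⁺: DE→BH adds B, H; H→ABE adds A → {A, B, D, E, H}. Minimal: {E}⁺ = {E}; {D}⁺ = {D} — none reach the full schema.
{D, H}⁺: H→ABE adds A, B, E → {A, B, D, E, H}. Minimal: {H}⁺ = {A, B, E, H}; {D}⁺ = {D} — none reach the full schema.
{A, B, D}⁺: ABD→EH adds E, H → {A, B, D, E, H}. Minimal: {B, D}⁺ = {B, D}; {A, D}⁺ = {A, D}; {A, B}⁺ = {A, B} — none reach the full schema.
Any other superkey contains one of these as a subset, so there are no further candidate keys.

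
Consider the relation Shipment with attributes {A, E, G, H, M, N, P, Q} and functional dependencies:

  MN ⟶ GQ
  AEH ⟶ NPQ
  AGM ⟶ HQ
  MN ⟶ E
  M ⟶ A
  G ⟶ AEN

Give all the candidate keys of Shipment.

GM, MN, EHM

Attribute M never appears on the right-hand side of any dependency, so M must belong to every candidate key.
{M}⁺ = {A, M}, which is not all of the schema, so we must add further attributes.
{G, M}⁺: M→A adds A; G→AEN adds E, N; MN→GQ adds Q; AGM→HQ adds H; AEH→NPQ adds P → {A, E, G, H, M, N, P, Q}.
{M, N}⁺: MN→GQ adds G, Q; MN→E adds E; M→A adds A; AGM→HQ adds H; AEH→NPQ adds P → {A, E, G, H, M, N, P, Q}.
{E, H, M}⁺: M→A adds A; AEH→NPQ adds N, P, Q; MN→GQ adds G → {A, E, G, H, M, N, P, Q}.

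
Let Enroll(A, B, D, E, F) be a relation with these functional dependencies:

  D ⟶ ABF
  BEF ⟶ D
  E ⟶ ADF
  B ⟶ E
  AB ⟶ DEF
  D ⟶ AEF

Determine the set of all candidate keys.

B, D, E

{B}⁺: B→E adds E; E→ADF adds A, D, F → {A, B, D, E, F}.
{D}⁺: D→ABF adds A, B, F; B→E adds E → {A, B, D, E, F}.
{E}⁺: E→ADF adds A, D, F; D→ABF adds B → {A, B, D, E, F}.
Any other superkey contains one of these as a subset, so there are no further candidate keys.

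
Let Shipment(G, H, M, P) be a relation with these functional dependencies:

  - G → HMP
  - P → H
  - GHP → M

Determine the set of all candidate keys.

Attribute G never appears on the right-hand side of any dependency, so G must belong to every candidate key.
{G}⁺ = {G, H, M, P}, which is all of the schema, so {G} is the only candidate key.

{G}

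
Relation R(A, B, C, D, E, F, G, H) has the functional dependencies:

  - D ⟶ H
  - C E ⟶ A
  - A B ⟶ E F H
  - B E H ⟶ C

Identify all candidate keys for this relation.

ABDG, BDEG

{A, B, D, G}⁺: D→H adds H; AB→EFH adds E, F; BEH→C adds C → {A, B, C, D, E, F, G, H}.
{B, D, E, G}⁺: D→H adds H; BEH→C adds C; CE→A adds A; AB→EFH adds F → {A, B, C, D, E, F, G, H}.
Any other superkey contains one of these as a subset, so there are no further candidate keys.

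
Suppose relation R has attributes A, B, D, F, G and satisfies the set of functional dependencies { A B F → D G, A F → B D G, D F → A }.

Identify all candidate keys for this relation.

{A, F}, {D, F}

{A, F}⁺: AF→BDG adds B, D, G → {A, B, D, F, G}. Minimal: {F}⁺ = {F}; {A}⁺ = {A} — none reach the full schema.
{D, F}⁺: DF→A adds A; AF→BDG adds B, G → {A, B, D, F, G}. Minimal: {F}⁺ = {F}; {D}⁺ = {D} — none reach the full schema.
Any other superkey contains one of these as a subset, so there are no further candidate keys.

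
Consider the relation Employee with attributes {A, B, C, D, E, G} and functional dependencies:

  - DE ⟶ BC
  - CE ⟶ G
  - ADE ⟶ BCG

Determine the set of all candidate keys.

ADE

Attributes A, D, E never appear on any right-hand side, so every candidate key must contain {A, D, E}.
{A, D, E}⁺ = {A, B, C, D, E, G}, which is all of the schema, so {A, D, E} is the only candidate key.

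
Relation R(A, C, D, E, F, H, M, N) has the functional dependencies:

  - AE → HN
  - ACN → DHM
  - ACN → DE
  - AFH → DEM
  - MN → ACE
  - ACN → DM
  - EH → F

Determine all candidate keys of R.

{A, E}⁺: AE→HN adds H, N; EH→F adds F; AFH→DEM adds D, M; MN→ACE adds C → {A, C, D, E, F, H, M, N}. Minimal: {E}⁺ = {E}; {A}⁺ = {A} — none reach the full schema.
{M, N}⁺: MN→ACE adds A, C, E; ACN→DM adds D; AE→HN adds H; EH→F adds F → {A, C, D, E, F, H, M, N}. Minimal: {N}⁺ = {N}; {M}⁺ = {M} — none reach the full schema.
{A, C, N}⁺: ACN→DHM adds D, H, M; ACN→DE adds E; EH→F adds F → {A, C, D, E, F, H, M, N}. Minimal: {C, N}⁺ = {C, N}; {A, N}⁺ = {A, N}; {A, C}⁺ = {A, C} — none reach the full schema.
{A, F, H}⁺: AFH→DEM adds D, E, M; AE→HN adds N; MN→ACE adds C → {A, C, D, E, F, H, M, N}. Minimal: {F, H}⁺ = {F, H}; {A, H}⁺ = {A, H}; {A, F}⁺ = {A, F} — none reach the full schema.
Any other superkey contains one of these as a subset, so there are no further candidate keys.

{A, E}, {M, N}, {A, C, N}, {A, F, H}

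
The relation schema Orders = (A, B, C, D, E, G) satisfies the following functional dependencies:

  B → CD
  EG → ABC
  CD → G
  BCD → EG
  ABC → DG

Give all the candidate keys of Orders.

{B}⁺: B→CD adds C, D; CD→G adds G; BCD→EG adds E; EG→ABC adds A → {A, B, C, D, E, G}.
{E, G}⁺: EG→ABC adds A, B, C; ABC→DG adds D → {A, B, C, D, E, G}.
{C, D, E}⁺: CD→G adds G; EG→ABC adds A, B → {A, B, C, D, E, G}.
Any other superkey contains one of these as a subset, so there are no further candidate keys.

B, EG, CDE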